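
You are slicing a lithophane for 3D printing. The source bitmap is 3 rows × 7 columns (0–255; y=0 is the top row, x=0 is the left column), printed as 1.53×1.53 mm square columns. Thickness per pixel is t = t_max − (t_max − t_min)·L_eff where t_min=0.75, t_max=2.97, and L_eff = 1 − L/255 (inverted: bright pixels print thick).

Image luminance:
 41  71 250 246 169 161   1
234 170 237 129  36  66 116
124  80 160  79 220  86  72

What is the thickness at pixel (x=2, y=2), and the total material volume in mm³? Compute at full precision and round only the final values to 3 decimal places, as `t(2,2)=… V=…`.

span = t_max - t_min = 2.97 - 0.75 = 2.220
L(2,2) = 160, L_eff = 1 - 160/255 = 0.372549 (inverted)
t(2,2) = 2.97 - 2.220·0.372549 = 2.143
Σt over all 3·7 pixels = 337227/8500 ≈ 39.6737647
V = pitch²·Σt = 1.53²·337227/8500 = 92.872

t(2,2)=2.143 V=92.872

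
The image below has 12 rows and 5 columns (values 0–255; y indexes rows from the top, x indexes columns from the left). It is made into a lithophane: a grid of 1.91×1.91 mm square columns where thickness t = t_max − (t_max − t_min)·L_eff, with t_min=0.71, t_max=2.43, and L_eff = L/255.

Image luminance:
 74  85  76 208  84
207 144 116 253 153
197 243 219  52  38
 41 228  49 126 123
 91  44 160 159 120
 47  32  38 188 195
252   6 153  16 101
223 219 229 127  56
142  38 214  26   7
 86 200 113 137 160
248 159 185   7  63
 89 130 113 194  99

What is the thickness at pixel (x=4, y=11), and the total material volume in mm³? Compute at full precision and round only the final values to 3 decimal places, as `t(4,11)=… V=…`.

t(4,11)=1.762 V=345.324

span = t_max - t_min = 2.43 - 0.71 = 1.720
L(4,11) = 99, L_eff = 99/255 = 0.388235
t(4,11) = 2.43 - 1.720·0.388235 = 1.762
Σt over all 12·5 pixels = 35497/375 ≈ 94.6586667
V = pitch²·Σt = 1.91²·35497/375 = 345.324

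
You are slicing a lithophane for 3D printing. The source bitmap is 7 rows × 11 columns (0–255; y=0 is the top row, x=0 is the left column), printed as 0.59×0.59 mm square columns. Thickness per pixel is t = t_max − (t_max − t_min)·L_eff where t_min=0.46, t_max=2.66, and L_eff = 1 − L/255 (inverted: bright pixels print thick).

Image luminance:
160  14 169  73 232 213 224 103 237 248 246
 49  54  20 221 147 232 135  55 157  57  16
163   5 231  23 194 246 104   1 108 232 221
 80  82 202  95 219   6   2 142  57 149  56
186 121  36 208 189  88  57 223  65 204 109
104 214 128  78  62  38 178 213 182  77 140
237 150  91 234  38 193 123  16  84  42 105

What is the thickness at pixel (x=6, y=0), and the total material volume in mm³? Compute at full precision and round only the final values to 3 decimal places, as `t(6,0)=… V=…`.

t(6,0)=2.393 V=42.041

span = t_max - t_min = 2.66 - 0.46 = 2.200
L(6,0) = 224, L_eff = 1 - 224/255 = 0.121569 (inverted)
t(6,0) = 2.66 - 2.200·0.121569 = 2.393
Σt over all 7·11 pixels = 307967/2550 ≈ 120.7713725
V = pitch²·Σt = 0.59²·307967/2550 = 42.041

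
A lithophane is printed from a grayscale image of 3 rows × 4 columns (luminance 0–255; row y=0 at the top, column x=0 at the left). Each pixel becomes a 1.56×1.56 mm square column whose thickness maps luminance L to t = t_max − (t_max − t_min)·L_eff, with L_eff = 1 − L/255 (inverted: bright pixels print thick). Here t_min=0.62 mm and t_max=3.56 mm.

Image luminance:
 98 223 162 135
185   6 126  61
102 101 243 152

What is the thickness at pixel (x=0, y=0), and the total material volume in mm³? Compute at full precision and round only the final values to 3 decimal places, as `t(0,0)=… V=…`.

span = t_max - t_min = 3.56 - 0.62 = 2.940
L(0,0) = 98, L_eff = 1 - 98/255 = 0.615686 (inverted)
t(0,0) = 3.56 - 2.940·0.615686 = 1.750
Σt over all 3·4 pixels = 54863/2125 ≈ 25.8178824
V = pitch²·Σt = 1.56²·54863/2125 = 62.830

t(0,0)=1.750 V=62.830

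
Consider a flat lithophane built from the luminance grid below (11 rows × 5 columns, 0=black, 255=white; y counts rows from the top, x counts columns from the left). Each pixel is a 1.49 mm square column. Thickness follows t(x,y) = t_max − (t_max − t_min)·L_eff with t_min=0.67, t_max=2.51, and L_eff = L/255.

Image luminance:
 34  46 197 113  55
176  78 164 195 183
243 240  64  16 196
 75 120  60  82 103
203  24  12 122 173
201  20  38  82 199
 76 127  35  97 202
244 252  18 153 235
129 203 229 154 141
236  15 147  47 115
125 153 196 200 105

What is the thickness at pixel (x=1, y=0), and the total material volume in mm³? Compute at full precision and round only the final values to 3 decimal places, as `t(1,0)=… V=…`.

t(1,0)=2.178 V=191.977

span = t_max - t_min = 2.51 - 0.67 = 1.840
L(1,0) = 46, L_eff = 46/255 = 0.180392
t(1,0) = 2.51 - 1.840·0.180392 = 2.178
Σt over all 11·5 pixels = 2205043/25500 ≈ 86.4722745
V = pitch²·Σt = 1.49²·2205043/25500 = 191.977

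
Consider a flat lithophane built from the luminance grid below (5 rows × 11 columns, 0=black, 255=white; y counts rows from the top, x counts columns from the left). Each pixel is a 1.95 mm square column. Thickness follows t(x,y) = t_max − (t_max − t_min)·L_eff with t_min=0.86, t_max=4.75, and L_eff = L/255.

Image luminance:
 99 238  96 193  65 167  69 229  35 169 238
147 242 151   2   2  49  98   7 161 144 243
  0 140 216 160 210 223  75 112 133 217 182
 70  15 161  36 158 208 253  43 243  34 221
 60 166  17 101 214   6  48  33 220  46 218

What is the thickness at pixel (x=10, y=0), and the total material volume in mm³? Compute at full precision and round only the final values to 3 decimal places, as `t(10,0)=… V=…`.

t(10,0)=1.119 V=582.541

span = t_max - t_min = 4.75 - 0.86 = 3.890
L(10,0) = 238, L_eff = 238/255 = 0.933333
t(10,0) = 4.75 - 3.890·0.933333 = 1.119
Σt over all 5·11 pixels = 325549/2125 ≈ 153.1995294
V = pitch²·Σt = 1.95²·325549/2125 = 582.541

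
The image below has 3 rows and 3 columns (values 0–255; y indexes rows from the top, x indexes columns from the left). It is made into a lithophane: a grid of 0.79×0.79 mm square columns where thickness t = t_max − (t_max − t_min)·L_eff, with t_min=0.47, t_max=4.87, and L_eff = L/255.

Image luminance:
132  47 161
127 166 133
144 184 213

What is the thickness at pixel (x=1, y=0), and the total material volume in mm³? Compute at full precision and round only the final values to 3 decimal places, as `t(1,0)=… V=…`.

t(1,0)=4.059 V=13.280

span = t_max - t_min = 4.87 - 0.47 = 4.400
L(1,0) = 47, L_eff = 47/255 = 0.184314
t(1,0) = 4.87 - 4.400·0.184314 = 4.059
Σt over all 3·3 pixels = 108517/5100 ≈ 21.2778431
V = pitch²·Σt = 0.79²·108517/5100 = 13.280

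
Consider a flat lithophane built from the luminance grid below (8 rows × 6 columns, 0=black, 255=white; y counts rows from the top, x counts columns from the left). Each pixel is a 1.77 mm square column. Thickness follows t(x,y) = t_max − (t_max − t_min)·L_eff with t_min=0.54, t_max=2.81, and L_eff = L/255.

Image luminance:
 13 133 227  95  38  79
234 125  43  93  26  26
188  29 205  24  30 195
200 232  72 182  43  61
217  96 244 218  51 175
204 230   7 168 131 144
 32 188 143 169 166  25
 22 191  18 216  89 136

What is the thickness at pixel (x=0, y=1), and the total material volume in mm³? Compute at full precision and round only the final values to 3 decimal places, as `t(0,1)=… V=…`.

span = t_max - t_min = 2.81 - 0.54 = 2.270
L(0,1) = 234, L_eff = 234/255 = 0.917647
t(0,1) = 2.81 - 2.270·0.917647 = 0.727
Σt over all 8·6 pixels = 2106269/25500 ≈ 82.5987843
V = pitch²·Σt = 1.77²·2106269/25500 = 258.774

t(0,1)=0.727 V=258.774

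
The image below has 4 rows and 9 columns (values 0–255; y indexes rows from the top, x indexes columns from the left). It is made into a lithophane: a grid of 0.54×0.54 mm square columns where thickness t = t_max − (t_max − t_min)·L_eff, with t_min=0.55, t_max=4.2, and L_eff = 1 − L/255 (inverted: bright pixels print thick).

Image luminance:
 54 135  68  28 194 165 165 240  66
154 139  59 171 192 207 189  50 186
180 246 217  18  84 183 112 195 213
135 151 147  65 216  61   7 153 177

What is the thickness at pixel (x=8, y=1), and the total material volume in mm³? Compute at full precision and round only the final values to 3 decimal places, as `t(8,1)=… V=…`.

t(8,1)=3.212 V=26.735

span = t_max - t_min = 4.2 - 0.55 = 3.650
L(8,1) = 186, L_eff = 1 - 186/255 = 0.270588 (inverted)
t(8,1) = 4.2 - 3.650·0.270588 = 3.212
Σt over all 4·9 pixels = 77931/850 ≈ 91.6835294
V = pitch²·Σt = 0.54²·77931/850 = 26.735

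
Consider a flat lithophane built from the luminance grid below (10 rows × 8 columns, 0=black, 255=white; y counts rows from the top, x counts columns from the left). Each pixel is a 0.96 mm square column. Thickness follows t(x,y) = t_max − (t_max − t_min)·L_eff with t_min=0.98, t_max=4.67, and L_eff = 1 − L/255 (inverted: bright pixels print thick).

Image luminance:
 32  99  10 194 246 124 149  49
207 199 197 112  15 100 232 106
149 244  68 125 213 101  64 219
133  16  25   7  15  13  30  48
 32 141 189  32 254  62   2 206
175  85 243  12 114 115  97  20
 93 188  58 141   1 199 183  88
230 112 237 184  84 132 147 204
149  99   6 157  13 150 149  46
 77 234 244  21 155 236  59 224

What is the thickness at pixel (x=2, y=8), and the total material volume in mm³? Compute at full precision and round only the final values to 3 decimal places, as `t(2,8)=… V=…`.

span = t_max - t_min = 4.67 - 0.98 = 3.690
L(2,8) = 6, L_eff = 1 - 6/255 = 0.976471 (inverted)
t(2,8) = 4.67 - 3.690·0.976471 = 1.067
Σt over all 10·8 pixels = 92483/425 ≈ 217.6070588
V = pitch²·Σt = 0.96²·92483/425 = 200.547

t(2,8)=1.067 V=200.547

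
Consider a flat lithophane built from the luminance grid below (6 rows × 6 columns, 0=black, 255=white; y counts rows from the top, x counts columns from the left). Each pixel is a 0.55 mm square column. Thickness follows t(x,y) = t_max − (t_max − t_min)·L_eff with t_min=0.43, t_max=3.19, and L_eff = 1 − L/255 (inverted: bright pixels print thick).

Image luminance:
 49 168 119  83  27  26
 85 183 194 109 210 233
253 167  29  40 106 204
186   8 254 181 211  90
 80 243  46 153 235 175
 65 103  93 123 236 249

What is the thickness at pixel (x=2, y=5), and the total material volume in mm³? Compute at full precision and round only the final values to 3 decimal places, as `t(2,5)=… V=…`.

span = t_max - t_min = 3.19 - 0.43 = 2.760
L(2,5) = 93, L_eff = 1 - 93/255 = 0.635294 (inverted)
t(2,5) = 3.19 - 2.760·0.635294 = 1.437
Σt over all 6·6 pixels = 148263/2125 ≈ 69.7708235
V = pitch²·Σt = 0.55²·148263/2125 = 21.106

t(2,5)=1.437 V=21.106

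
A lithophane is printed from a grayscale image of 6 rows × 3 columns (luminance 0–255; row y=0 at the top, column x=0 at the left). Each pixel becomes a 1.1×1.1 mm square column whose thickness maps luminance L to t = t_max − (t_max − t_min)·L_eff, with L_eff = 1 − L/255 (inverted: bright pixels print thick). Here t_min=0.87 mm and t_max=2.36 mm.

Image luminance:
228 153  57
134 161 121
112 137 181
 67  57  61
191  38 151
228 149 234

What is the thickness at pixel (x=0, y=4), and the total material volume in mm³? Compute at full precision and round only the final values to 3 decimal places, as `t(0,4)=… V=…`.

t(0,4)=1.986 V=36.341

span = t_max - t_min = 2.36 - 0.87 = 1.490
L(0,4) = 191, L_eff = 1 - 191/255 = 0.250980 (inverted)
t(0,4) = 2.36 - 1.490·0.250980 = 1.986
Σt over all 6·3 pixels = 25529/850 ≈ 30.0341176
V = pitch²·Σt = 1.1²·25529/850 = 36.341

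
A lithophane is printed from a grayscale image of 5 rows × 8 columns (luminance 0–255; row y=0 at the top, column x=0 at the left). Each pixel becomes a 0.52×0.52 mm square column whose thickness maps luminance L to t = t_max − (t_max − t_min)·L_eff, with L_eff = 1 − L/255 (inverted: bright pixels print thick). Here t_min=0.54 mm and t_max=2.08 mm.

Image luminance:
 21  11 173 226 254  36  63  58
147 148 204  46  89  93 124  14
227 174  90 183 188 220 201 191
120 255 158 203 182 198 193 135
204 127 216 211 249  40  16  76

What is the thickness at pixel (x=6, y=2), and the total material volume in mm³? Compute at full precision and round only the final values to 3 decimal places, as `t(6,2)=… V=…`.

t(6,2)=1.754 V=15.253

span = t_max - t_min = 2.08 - 0.54 = 1.540
L(6,2) = 201, L_eff = 1 - 201/255 = 0.211765 (inverted)
t(6,2) = 2.08 - 1.540·0.211765 = 1.754
Σt over all 5·8 pixels = 359614/6375 ≈ 56.4100392
V = pitch²·Σt = 0.52²·359614/6375 = 15.253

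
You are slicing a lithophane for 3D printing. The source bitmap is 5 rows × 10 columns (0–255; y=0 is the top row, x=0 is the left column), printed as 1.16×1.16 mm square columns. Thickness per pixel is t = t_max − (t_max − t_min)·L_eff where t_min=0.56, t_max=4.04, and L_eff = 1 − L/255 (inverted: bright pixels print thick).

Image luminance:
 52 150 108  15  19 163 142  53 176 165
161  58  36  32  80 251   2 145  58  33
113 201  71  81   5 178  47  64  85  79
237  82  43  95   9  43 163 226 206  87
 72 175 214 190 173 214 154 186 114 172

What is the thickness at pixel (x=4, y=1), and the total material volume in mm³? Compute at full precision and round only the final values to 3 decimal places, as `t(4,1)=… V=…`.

span = t_max - t_min = 4.04 - 0.56 = 3.480
L(4,1) = 80, L_eff = 1 - 80/255 = 0.686275 (inverted)
t(4,1) = 4.04 - 3.480·0.686275 = 1.652
Σt over all 5·10 pixels = 105.488
V = pitch²·Σt = 1.16²·105.488 = 141.945

t(4,1)=1.652 V=141.945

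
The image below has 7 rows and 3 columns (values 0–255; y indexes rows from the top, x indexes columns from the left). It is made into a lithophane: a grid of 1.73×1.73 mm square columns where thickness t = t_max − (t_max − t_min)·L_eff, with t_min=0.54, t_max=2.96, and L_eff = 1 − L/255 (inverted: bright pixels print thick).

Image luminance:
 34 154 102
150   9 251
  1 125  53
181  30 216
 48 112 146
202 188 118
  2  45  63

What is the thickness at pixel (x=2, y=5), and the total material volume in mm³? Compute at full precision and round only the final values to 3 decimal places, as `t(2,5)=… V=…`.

span = t_max - t_min = 2.96 - 0.54 = 2.420
L(2,5) = 118, L_eff = 1 - 118/255 = 0.537255 (inverted)
t(2,5) = 2.96 - 2.420·0.537255 = 1.660
Σt over all 7·3 pixels = 82883/2550 ≈ 32.5031373
V = pitch²·Σt = 1.73²·82883/2550 = 97.279

t(2,5)=1.660 V=97.279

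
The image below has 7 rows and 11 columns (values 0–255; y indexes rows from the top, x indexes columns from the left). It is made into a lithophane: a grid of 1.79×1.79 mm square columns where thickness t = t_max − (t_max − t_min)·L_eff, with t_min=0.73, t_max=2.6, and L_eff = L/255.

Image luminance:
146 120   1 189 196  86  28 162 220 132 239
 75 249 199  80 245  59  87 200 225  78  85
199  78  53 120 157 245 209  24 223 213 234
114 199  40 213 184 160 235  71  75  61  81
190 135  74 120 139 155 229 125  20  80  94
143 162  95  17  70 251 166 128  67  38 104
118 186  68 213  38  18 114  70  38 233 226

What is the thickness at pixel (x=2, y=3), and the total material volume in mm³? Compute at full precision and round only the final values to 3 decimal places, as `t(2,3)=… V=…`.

t(2,3)=2.307 V=401.489

span = t_max - t_min = 2.6 - 0.73 = 1.870
L(2,3) = 40, L_eff = 40/255 = 0.156863
t(2,3) = 2.6 - 1.870·0.156863 = 2.307
Σt over all 7·11 pixels = 187957/1500 ≈ 125.3046667
V = pitch²·Σt = 1.79²·187957/1500 = 401.489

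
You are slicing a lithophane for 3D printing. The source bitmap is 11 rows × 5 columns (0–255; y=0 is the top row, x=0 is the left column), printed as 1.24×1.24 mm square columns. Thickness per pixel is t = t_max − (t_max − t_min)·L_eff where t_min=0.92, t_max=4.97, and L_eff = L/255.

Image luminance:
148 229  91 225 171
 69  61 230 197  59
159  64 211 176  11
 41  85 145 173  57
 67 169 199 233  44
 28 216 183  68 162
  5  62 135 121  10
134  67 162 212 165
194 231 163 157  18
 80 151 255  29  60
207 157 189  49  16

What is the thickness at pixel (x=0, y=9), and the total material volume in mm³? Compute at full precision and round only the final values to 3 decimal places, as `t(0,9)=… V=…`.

t(0,9)=3.699 V=249.358

span = t_max - t_min = 4.97 - 0.92 = 4.050
L(0,9) = 80, L_eff = 80/255 = 0.313725
t(0,9) = 4.97 - 4.050·0.313725 = 3.699
Σt over all 11·5 pixels = 55139/340 ≈ 162.1735294
V = pitch²·Σt = 1.24²·55139/340 = 249.358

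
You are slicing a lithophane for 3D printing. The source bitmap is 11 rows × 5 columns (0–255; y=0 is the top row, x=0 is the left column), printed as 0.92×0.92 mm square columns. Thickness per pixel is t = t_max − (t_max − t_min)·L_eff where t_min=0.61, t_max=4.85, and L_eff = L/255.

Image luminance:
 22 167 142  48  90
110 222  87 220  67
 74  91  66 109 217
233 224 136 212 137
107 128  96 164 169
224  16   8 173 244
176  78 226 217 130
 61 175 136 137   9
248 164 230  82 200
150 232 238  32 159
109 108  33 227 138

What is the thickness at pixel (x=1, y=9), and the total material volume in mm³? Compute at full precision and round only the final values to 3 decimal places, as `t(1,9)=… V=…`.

t(1,9)=0.992 V=117.440

span = t_max - t_min = 4.85 - 0.61 = 4.240
L(1,9) = 232, L_eff = 232/255 = 0.909804
t(1,9) = 4.85 - 4.240·0.909804 = 0.992
Σt over all 11·5 pixels = 1179391/8500 ≈ 138.7518824
V = pitch²·Σt = 0.92²·1179391/8500 = 117.440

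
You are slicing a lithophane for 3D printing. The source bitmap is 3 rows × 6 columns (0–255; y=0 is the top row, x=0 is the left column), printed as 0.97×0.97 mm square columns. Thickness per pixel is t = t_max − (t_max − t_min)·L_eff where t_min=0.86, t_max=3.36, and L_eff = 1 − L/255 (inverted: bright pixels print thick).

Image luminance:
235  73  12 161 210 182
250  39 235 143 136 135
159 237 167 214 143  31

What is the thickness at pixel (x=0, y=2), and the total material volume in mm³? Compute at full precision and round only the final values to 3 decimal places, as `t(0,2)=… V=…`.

span = t_max - t_min = 3.36 - 0.86 = 2.500
L(0,2) = 159, L_eff = 1 - 159/255 = 0.376471 (inverted)
t(0,2) = 3.36 - 2.500·0.376471 = 2.419
Σt over all 3·6 pixels = 54262/1275 ≈ 42.5584314
V = pitch²·Σt = 0.97²·54262/1275 = 40.043

t(0,2)=2.419 V=40.043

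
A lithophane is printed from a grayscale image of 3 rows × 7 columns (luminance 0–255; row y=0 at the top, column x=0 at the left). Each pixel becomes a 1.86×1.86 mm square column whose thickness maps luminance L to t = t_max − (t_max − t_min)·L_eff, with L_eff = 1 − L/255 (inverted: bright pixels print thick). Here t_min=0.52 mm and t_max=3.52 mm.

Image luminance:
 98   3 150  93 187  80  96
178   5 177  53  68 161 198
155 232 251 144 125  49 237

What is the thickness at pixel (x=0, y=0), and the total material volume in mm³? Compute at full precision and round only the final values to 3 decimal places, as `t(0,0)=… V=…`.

span = t_max - t_min = 3.52 - 0.52 = 3.000
L(0,0) = 98, L_eff = 1 - 98/255 = 0.615686 (inverted)
t(0,0) = 3.52 - 3.000·0.615686 = 1.673
Σt over all 3·7 pixels = 18341/425 ≈ 43.1552941
V = pitch²·Σt = 1.86²·18341/425 = 149.300

t(0,0)=1.673 V=149.300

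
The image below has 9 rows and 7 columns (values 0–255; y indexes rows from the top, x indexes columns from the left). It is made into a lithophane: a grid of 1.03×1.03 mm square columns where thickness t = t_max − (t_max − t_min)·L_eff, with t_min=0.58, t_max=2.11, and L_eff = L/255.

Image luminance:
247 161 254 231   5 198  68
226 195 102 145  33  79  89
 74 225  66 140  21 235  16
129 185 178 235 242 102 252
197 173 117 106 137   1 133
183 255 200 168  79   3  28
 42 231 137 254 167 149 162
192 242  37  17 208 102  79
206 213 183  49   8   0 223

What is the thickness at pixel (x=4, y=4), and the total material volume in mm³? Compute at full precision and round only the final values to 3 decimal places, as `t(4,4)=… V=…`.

t(4,4)=1.288 V=84.921

span = t_max - t_min = 2.11 - 0.58 = 1.530
L(4,4) = 137, L_eff = 137/255 = 0.537255
t(4,4) = 2.11 - 1.530·0.537255 = 1.288
Σt over all 9·7 pixels = 80.046
V = pitch²·Σt = 1.03²·80.046 = 84.921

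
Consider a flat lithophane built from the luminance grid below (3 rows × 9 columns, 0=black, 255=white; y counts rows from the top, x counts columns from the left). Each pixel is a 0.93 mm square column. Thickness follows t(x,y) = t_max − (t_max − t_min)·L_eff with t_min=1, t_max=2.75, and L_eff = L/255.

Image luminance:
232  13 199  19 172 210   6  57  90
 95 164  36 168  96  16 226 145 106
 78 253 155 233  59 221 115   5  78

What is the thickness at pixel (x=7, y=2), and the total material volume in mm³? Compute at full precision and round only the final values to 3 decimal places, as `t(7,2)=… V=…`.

t(7,2)=2.716 V=44.946

span = t_max - t_min = 2.75 - 1 = 1.750
L(7,2) = 5, L_eff = 5/255 = 0.019608
t(7,2) = 2.75 - 1.750·0.019608 = 2.716
Σt over all 3·9 pixels = 1559/30 ≈ 51.9666667
V = pitch²·Σt = 0.93²·1559/30 = 44.946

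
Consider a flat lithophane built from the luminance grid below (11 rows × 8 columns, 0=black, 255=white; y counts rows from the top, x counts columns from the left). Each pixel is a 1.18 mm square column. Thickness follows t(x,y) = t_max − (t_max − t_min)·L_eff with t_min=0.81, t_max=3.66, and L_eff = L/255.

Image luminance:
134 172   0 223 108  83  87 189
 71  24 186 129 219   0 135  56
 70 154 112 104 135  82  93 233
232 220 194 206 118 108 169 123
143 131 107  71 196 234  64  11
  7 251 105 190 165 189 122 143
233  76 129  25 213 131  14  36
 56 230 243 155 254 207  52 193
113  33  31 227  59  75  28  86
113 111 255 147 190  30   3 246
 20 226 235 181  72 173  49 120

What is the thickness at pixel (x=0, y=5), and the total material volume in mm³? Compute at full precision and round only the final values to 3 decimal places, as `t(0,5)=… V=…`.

span = t_max - t_min = 3.66 - 0.81 = 2.850
L(0,5) = 7, L_eff = 7/255 = 0.027451
t(0,5) = 3.66 - 2.850·0.027451 = 3.582
Σt over all 11·8 pixels = 82886/425 ≈ 195.0258824
V = pitch²·Σt = 1.18²·82886/425 = 271.554

t(0,5)=3.582 V=271.554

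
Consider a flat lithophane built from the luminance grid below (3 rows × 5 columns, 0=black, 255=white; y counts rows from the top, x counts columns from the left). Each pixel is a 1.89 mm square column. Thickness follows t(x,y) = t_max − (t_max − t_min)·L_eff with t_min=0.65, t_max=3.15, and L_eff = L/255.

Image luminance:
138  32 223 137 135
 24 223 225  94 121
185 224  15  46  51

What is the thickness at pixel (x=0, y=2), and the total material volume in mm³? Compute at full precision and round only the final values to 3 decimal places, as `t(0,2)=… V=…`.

span = t_max - t_min = 3.15 - 0.65 = 2.500
L(0,2) = 185, L_eff = 185/255 = 0.725490
t(0,2) = 3.15 - 2.500·0.725490 = 1.336
Σt over all 3·5 pixels = 5893/204 ≈ 28.8872549
V = pitch²·Σt = 1.89²·5893/204 = 103.188

t(0,2)=1.336 V=103.188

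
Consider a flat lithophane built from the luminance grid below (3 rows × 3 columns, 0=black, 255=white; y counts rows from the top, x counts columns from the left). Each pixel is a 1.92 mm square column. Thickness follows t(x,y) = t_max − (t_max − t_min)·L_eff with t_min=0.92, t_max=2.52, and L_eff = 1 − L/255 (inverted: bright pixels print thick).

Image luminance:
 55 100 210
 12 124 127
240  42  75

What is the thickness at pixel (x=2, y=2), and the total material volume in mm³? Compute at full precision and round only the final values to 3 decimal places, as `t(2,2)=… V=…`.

t(2,2)=1.391 V=53.307

span = t_max - t_min = 2.52 - 0.92 = 1.600
L(2,2) = 75, L_eff = 1 - 75/255 = 0.705882 (inverted)
t(2,2) = 2.52 - 1.600·0.705882 = 1.391
Σt over all 3·3 pixels = 18437/1275 ≈ 14.4603922
V = pitch²·Σt = 1.92²·18437/1275 = 53.307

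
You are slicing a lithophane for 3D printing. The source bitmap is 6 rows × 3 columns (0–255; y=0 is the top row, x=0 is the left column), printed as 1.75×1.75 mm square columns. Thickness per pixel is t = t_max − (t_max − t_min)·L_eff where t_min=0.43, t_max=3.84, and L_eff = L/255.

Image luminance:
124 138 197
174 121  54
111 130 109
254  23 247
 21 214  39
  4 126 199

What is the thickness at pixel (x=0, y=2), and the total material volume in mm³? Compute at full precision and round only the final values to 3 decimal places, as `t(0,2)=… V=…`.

span = t_max - t_min = 3.84 - 0.43 = 3.410
L(0,2) = 111, L_eff = 111/255 = 0.435294
t(0,2) = 3.84 - 3.410·0.435294 = 2.356
Σt over all 6·3 pixels = 7867/204 ≈ 38.5637255
V = pitch²·Σt = 1.75²·7867/204 = 118.101

t(0,2)=2.356 V=118.101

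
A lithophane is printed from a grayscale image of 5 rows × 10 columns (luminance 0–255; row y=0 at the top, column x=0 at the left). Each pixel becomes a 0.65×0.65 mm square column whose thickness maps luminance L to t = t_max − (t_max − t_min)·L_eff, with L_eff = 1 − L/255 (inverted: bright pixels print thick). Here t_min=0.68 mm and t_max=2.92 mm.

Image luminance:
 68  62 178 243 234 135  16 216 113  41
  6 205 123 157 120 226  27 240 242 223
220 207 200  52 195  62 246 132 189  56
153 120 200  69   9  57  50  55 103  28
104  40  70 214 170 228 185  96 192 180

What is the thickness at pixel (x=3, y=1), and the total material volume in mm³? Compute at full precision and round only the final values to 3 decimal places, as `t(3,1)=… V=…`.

span = t_max - t_min = 2.92 - 0.68 = 2.240
L(3,1) = 157, L_eff = 1 - 157/255 = 0.384314 (inverted)
t(3,1) = 2.92 - 2.240·0.384314 = 2.059
Σt over all 5·10 pixels = 595142/6375 ≈ 93.3556078
V = pitch²·Σt = 0.65²·595142/6375 = 39.443

t(3,1)=2.059 V=39.443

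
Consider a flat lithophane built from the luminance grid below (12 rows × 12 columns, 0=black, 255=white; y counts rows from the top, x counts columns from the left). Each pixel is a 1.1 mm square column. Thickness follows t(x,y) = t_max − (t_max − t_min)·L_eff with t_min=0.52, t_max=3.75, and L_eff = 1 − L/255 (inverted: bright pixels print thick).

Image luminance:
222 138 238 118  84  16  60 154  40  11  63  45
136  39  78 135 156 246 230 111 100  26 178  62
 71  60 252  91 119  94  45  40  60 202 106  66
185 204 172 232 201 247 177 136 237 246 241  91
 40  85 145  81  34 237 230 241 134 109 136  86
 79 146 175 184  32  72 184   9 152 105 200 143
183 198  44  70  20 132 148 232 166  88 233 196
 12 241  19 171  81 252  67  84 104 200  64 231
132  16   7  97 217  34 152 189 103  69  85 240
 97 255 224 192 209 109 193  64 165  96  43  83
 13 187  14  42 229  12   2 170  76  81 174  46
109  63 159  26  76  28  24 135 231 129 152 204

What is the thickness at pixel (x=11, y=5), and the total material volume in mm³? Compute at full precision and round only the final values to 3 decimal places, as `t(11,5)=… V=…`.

span = t_max - t_min = 3.75 - 0.52 = 3.230
L(11,5) = 143, L_eff = 1 - 143/255 = 0.439216 (inverted)
t(11,5) = 3.75 - 3.230·0.439216 = 2.331
Σt over all 12·12 pixels = 454111/1500 ≈ 302.7406667
V = pitch²·Σt = 1.1²·454111/1500 = 366.316

t(11,5)=2.331 V=366.316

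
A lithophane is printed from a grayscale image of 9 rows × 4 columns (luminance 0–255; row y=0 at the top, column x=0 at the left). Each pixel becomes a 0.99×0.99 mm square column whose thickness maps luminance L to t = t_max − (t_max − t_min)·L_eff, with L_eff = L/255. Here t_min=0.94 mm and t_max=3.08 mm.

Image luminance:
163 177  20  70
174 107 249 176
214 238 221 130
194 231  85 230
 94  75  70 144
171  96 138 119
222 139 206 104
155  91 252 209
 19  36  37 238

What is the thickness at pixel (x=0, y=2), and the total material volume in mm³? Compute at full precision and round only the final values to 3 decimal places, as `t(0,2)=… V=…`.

t(0,2)=1.284 V=65.130

span = t_max - t_min = 3.08 - 0.94 = 2.140
L(0,2) = 214, L_eff = 214/255 = 0.839216
t(0,2) = 3.08 - 2.140·0.839216 = 1.284
Σt over all 9·4 pixels = 423631/6375 ≈ 66.4519216
V = pitch²·Σt = 0.99²·423631/6375 = 65.130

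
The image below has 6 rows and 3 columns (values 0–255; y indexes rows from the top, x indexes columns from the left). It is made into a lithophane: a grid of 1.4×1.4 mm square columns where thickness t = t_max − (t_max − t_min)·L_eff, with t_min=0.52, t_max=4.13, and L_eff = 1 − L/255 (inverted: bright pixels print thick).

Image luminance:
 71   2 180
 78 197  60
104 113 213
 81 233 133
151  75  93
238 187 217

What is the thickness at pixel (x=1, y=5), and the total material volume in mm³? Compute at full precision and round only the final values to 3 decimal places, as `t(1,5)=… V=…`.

t(1,5)=3.167 V=85.661

span = t_max - t_min = 4.13 - 0.52 = 3.610
L(1,5) = 187, L_eff = 1 - 187/255 = 0.266667 (inverted)
t(1,5) = 4.13 - 3.610·0.266667 = 3.167
Σt over all 6·3 pixels = 557233/12750 ≈ 43.7045490
V = pitch²·Σt = 1.4²·557233/12750 = 85.661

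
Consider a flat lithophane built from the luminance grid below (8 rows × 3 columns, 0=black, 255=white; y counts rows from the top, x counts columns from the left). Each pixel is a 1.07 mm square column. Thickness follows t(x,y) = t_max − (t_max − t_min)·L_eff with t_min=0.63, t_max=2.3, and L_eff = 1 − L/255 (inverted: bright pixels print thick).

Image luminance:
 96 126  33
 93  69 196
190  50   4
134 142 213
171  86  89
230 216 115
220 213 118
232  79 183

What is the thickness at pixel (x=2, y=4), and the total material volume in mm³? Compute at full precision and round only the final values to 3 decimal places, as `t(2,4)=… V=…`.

t(2,4)=1.213 V=42.039

span = t_max - t_min = 2.3 - 0.63 = 1.670
L(2,4) = 89, L_eff = 1 - 89/255 = 0.650980 (inverted)
t(2,4) = 2.3 - 1.670·0.650980 = 1.213
Σt over all 8·3 pixels = 27539/750 ≈ 36.7186667
V = pitch²·Σt = 1.07²·27539/750 = 42.039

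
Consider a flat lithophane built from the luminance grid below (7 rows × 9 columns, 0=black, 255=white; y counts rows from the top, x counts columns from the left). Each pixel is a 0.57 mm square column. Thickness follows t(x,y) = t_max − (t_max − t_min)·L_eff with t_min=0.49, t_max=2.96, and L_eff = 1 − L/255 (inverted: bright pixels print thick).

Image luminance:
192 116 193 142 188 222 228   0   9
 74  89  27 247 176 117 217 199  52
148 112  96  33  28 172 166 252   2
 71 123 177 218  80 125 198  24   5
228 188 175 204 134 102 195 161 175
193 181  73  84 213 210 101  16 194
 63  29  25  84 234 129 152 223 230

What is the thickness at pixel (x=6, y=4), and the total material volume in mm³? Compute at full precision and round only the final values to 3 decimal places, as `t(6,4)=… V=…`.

span = t_max - t_min = 2.96 - 0.49 = 2.470
L(6,4) = 195, L_eff = 1 - 195/255 = 0.235294 (inverted)
t(6,4) = 2.96 - 2.470·0.235294 = 2.379
Σt over all 7·9 pixels = 963381/8500 ≈ 113.3389412
V = pitch²·Σt = 0.57²·963381/8500 = 36.824

t(6,4)=2.379 V=36.824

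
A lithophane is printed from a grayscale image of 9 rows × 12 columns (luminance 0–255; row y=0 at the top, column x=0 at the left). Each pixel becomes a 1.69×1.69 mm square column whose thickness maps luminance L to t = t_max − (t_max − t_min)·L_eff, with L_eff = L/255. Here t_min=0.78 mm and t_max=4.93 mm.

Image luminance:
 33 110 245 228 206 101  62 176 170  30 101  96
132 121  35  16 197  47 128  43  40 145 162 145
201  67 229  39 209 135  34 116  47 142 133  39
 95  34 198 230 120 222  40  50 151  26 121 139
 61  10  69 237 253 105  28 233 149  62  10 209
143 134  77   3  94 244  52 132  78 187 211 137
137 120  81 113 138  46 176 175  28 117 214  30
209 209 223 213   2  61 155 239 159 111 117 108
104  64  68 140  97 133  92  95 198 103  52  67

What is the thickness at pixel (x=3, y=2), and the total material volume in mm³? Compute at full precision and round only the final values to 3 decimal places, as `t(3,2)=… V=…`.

span = t_max - t_min = 4.93 - 0.78 = 4.150
L(3,2) = 39, L_eff = 39/255 = 0.152941
t(3,2) = 4.93 - 4.150·0.152941 = 4.295
Σt over all 9·12 pixels = 164491/510 ≈ 322.5313725
V = pitch²·Σt = 1.69²·164491/510 = 921.182

t(3,2)=4.295 V=921.182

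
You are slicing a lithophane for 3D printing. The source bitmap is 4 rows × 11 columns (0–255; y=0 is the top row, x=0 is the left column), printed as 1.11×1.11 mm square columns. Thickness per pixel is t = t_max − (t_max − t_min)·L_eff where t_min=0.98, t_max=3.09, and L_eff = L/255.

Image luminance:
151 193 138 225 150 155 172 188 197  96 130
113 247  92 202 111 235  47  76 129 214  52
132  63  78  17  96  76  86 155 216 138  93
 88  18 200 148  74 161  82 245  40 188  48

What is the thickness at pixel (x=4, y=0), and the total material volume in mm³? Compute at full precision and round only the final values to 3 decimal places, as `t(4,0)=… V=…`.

t(4,0)=1.849 V=108.844

span = t_max - t_min = 3.09 - 0.98 = 2.110
L(4,0) = 150, L_eff = 150/255 = 0.588235
t(4,0) = 3.09 - 2.110·0.588235 = 1.849
Σt over all 4·11 pixels = 90107/1020 ≈ 88.3401961
V = pitch²·Σt = 1.11²·90107/1020 = 108.844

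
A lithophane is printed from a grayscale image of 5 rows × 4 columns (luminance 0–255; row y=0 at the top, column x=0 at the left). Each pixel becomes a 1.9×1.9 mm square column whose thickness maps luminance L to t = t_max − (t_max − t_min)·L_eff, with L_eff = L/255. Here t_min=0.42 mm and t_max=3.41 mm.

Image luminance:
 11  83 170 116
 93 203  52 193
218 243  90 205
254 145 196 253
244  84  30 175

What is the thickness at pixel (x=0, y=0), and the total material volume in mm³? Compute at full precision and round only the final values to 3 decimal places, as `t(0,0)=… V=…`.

span = t_max - t_min = 3.41 - 0.42 = 2.990
L(0,0) = 11, L_eff = 11/255 = 0.043137
t(0,0) = 3.41 - 2.990·0.043137 = 3.281
Σt over all 5·4 pixels = 412379/12750 ≈ 32.3434510
V = pitch²·Σt = 1.9²·412379/12750 = 116.760

t(0,0)=3.281 V=116.760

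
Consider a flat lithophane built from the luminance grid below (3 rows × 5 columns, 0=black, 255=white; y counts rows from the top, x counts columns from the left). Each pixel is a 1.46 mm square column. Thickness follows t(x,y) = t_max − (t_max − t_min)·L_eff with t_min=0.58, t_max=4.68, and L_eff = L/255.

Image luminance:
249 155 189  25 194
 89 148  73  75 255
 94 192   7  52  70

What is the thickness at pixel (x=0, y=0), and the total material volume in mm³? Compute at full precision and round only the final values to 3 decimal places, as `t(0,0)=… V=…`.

span = t_max - t_min = 4.68 - 0.58 = 4.100
L(0,0) = 249, L_eff = 249/255 = 0.976471
t(0,0) = 4.68 - 4.100·0.976471 = 0.676
Σt over all 3·5 pixels = 102463/2550 ≈ 40.1815686
V = pitch²·Σt = 1.46²·102463/2550 = 85.651

t(0,0)=0.676 V=85.651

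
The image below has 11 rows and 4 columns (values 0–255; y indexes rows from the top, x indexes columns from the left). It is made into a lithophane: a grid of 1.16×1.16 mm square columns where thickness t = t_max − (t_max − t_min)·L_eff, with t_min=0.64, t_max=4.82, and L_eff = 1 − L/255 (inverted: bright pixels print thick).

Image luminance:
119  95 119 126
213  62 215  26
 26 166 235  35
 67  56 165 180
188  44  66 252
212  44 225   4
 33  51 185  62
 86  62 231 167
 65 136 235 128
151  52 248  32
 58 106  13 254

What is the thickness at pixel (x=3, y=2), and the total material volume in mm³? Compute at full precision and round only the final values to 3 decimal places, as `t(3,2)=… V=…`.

t(3,2)=1.214 V=154.685

span = t_max - t_min = 4.82 - 0.64 = 4.180
L(3,2) = 35, L_eff = 1 - 35/255 = 0.862745 (inverted)
t(3,2) = 4.82 - 4.180·0.862745 = 1.214
Σt over all 11·4 pixels = 97713/850 ≈ 114.9564706
V = pitch²·Σt = 1.16²·97713/850 = 154.685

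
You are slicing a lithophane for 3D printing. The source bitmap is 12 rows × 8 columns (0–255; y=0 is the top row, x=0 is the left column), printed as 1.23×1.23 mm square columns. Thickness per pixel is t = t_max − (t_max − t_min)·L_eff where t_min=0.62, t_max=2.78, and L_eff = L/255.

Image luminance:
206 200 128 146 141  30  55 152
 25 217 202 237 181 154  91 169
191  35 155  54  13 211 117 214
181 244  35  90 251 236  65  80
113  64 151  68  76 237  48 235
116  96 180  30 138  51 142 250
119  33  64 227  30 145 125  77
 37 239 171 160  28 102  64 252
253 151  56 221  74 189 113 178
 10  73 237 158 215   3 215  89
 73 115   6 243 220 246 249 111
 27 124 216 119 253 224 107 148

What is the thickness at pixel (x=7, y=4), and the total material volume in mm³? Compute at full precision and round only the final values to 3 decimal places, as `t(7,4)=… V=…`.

t(7,4)=0.789 V=236.012

span = t_max - t_min = 2.78 - 0.62 = 2.160
L(7,4) = 235, L_eff = 235/255 = 0.921569
t(7,4) = 2.78 - 2.160·0.921569 = 0.789
Σt over all 12·8 pixels = 156
V = pitch²·Σt = 1.23²·156 = 236.012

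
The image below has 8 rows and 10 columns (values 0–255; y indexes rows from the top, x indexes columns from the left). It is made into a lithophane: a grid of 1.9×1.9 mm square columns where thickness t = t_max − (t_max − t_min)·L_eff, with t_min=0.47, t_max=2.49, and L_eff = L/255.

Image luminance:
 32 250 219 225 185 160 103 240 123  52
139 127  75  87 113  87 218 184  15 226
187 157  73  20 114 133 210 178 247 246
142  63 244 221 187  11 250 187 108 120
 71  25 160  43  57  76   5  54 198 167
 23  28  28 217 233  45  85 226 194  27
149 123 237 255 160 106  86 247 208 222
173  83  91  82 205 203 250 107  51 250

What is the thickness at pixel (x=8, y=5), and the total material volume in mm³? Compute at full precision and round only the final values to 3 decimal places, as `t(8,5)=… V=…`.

t(8,5)=0.953 V=398.598

span = t_max - t_min = 2.49 - 0.47 = 2.020
L(8,5) = 194, L_eff = 194/255 = 0.760784
t(8,5) = 2.49 - 2.020·0.760784 = 0.953
Σt over all 8·10 pixels = 234632/2125 ≈ 110.4150588
V = pitch²·Σt = 1.9²·234632/2125 = 398.598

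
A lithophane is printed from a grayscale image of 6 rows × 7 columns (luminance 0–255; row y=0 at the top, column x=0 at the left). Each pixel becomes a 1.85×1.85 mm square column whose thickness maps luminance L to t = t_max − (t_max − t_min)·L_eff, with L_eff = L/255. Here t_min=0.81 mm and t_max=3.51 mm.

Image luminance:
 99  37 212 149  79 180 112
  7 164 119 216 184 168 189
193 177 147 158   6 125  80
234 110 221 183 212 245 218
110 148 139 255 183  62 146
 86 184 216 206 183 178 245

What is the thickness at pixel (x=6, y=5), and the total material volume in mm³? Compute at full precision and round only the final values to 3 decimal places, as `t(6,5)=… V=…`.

span = t_max - t_min = 3.51 - 0.81 = 2.700
L(6,5) = 245, L_eff = 245/255 = 0.960784
t(6,5) = 3.51 - 2.700·0.960784 = 0.916
Σt over all 6·7 pixels = 33111/425 ≈ 77.9082353
V = pitch²·Σt = 1.85²·33111/425 = 266.641

t(6,5)=0.916 V=266.641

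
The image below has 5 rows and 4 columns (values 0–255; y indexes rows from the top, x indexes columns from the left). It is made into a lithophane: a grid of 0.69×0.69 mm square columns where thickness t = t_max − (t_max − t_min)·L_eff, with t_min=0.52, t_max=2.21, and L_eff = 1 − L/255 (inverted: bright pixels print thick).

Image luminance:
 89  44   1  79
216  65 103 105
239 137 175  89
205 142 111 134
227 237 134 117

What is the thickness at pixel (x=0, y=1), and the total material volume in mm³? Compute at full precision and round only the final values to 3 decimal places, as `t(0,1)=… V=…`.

span = t_max - t_min = 2.21 - 0.52 = 1.690
L(0,1) = 216, L_eff = 1 - 216/255 = 0.152941 (inverted)
t(0,1) = 2.21 - 1.690·0.152941 = 1.952
Σt over all 5·4 pixels = 237627/8500 ≈ 27.9561176
V = pitch²·Σt = 0.69²·237627/8500 = 13.310

t(0,1)=1.952 V=13.310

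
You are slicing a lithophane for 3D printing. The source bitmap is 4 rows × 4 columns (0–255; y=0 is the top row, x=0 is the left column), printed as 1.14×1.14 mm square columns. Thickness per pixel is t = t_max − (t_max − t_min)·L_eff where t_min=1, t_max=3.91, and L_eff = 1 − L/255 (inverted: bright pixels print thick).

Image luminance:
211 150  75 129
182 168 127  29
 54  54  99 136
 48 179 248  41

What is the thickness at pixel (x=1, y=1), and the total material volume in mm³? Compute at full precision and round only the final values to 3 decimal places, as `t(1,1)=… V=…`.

span = t_max - t_min = 3.91 - 1 = 2.910
L(1,1) = 168, L_eff = 1 - 168/255 = 0.341176 (inverted)
t(1,1) = 3.91 - 2.910·0.341176 = 2.917
Σt over all 4·4 pixels = 32321/850 ≈ 38.0247059
V = pitch²·Σt = 1.14²·32321/850 = 49.417

t(1,1)=2.917 V=49.417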